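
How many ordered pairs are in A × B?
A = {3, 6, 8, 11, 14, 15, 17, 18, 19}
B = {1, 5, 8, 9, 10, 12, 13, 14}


Set A = {3, 6, 8, 11, 14, 15, 17, 18, 19} has 9 elements.
Set B = {1, 5, 8, 9, 10, 12, 13, 14} has 8 elements.
|A × B| = |A| × |B| = 9 × 8 = 72

72


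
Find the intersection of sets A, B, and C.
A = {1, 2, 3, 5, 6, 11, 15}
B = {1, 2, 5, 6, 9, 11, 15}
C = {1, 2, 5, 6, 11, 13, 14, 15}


Set A = {1, 2, 3, 5, 6, 11, 15}
Set B = {1, 2, 5, 6, 9, 11, 15}
Set C = {1, 2, 5, 6, 11, 13, 14, 15}
First, A ∩ B = {1, 2, 5, 6, 11, 15}
Then, (A ∩ B) ∩ C = {1, 2, 5, 6, 11, 15}

{1, 2, 5, 6, 11, 15}


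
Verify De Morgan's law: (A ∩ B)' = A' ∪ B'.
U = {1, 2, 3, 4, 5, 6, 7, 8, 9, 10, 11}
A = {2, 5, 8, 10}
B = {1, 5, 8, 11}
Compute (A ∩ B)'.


U = {1, 2, 3, 4, 5, 6, 7, 8, 9, 10, 11}
A = {2, 5, 8, 10}, B = {1, 5, 8, 11}
A ∩ B = {5, 8}
(A ∩ B)' = U \ (A ∩ B) = {1, 2, 3, 4, 6, 7, 9, 10, 11}
Verification via A' ∪ B': A' = {1, 3, 4, 6, 7, 9, 11}, B' = {2, 3, 4, 6, 7, 9, 10}
A' ∪ B' = {1, 2, 3, 4, 6, 7, 9, 10, 11} ✓

{1, 2, 3, 4, 6, 7, 9, 10, 11}


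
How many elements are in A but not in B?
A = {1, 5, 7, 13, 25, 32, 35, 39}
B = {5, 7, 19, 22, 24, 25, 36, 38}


Set A = {1, 5, 7, 13, 25, 32, 35, 39}
Set B = {5, 7, 19, 22, 24, 25, 36, 38}
A \ B = {1, 13, 32, 35, 39}
|A \ B| = 5

5


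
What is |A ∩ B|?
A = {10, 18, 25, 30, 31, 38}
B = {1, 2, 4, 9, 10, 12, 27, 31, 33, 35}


Set A = {10, 18, 25, 30, 31, 38}
Set B = {1, 2, 4, 9, 10, 12, 27, 31, 33, 35}
A ∩ B = {10, 31}
|A ∩ B| = 2

2


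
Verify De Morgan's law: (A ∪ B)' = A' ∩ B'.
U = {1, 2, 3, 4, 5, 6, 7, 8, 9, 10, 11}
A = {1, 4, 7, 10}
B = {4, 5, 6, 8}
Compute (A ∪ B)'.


U = {1, 2, 3, 4, 5, 6, 7, 8, 9, 10, 11}
A = {1, 4, 7, 10}, B = {4, 5, 6, 8}
A ∪ B = {1, 4, 5, 6, 7, 8, 10}
(A ∪ B)' = U \ (A ∪ B) = {2, 3, 9, 11}
Verification via A' ∩ B': A' = {2, 3, 5, 6, 8, 9, 11}, B' = {1, 2, 3, 7, 9, 10, 11}
A' ∩ B' = {2, 3, 9, 11} ✓

{2, 3, 9, 11}


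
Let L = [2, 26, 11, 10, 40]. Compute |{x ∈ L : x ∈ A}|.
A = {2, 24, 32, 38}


Set A = {2, 24, 32, 38}
Candidates: [2, 26, 11, 10, 40]
Check each candidate:
2 ∈ A, 26 ∉ A, 11 ∉ A, 10 ∉ A, 40 ∉ A
Count of candidates in A: 1

1


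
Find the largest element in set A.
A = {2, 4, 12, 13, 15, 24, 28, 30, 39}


Set A = {2, 4, 12, 13, 15, 24, 28, 30, 39}
Elements in ascending order: 2, 4, 12, 13, 15, 24, 28, 30, 39
The largest element is 39.

39


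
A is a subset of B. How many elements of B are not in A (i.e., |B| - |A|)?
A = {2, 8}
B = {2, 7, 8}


Set A = {2, 8}, |A| = 2
Set B = {2, 7, 8}, |B| = 3
Since A ⊆ B: B \ A = {7}
|B| - |A| = 3 - 2 = 1

1


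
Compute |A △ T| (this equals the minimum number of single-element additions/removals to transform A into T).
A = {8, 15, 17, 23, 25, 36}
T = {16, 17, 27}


Set A = {8, 15, 17, 23, 25, 36}
Set T = {16, 17, 27}
Elements to remove from A (in A, not in T): {8, 15, 23, 25, 36} → 5 removals
Elements to add to A (in T, not in A): {16, 27} → 2 additions
Total edits = 5 + 2 = 7

7


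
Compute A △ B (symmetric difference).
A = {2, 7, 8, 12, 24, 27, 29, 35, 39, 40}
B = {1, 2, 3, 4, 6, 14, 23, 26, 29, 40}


Set A = {2, 7, 8, 12, 24, 27, 29, 35, 39, 40}
Set B = {1, 2, 3, 4, 6, 14, 23, 26, 29, 40}
A △ B = (A \ B) ∪ (B \ A)
Elements in A but not B: {7, 8, 12, 24, 27, 35, 39}
Elements in B but not A: {1, 3, 4, 6, 14, 23, 26}
A △ B = {1, 3, 4, 6, 7, 8, 12, 14, 23, 24, 26, 27, 35, 39}

{1, 3, 4, 6, 7, 8, 12, 14, 23, 24, 26, 27, 35, 39}


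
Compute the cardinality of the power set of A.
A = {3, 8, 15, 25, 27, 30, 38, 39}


Set A = {3, 8, 15, 25, 27, 30, 38, 39}
|A| = 8
The power set P(A) contains all subsets of A.
|P(A)| = 2^|A| = 2^8 = 256

256


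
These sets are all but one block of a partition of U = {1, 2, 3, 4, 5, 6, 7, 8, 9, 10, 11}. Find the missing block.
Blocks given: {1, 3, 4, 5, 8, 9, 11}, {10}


U = {1, 2, 3, 4, 5, 6, 7, 8, 9, 10, 11}
Shown blocks: {1, 3, 4, 5, 8, 9, 11}, {10}
A partition's blocks are pairwise disjoint and cover U, so the missing block = U \ (union of shown blocks).
Union of shown blocks: {1, 3, 4, 5, 8, 9, 10, 11}
Missing block = U \ (union) = {2, 6, 7}

{2, 6, 7}


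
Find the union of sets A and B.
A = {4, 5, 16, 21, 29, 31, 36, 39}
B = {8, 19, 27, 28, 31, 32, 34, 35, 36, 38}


Set A = {4, 5, 16, 21, 29, 31, 36, 39}
Set B = {8, 19, 27, 28, 31, 32, 34, 35, 36, 38}
A ∪ B includes all elements in either set.
Elements from A: {4, 5, 16, 21, 29, 31, 36, 39}
Elements from B not already included: {8, 19, 27, 28, 32, 34, 35, 38}
A ∪ B = {4, 5, 8, 16, 19, 21, 27, 28, 29, 31, 32, 34, 35, 36, 38, 39}

{4, 5, 8, 16, 19, 21, 27, 28, 29, 31, 32, 34, 35, 36, 38, 39}


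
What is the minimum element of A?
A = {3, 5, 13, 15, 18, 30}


Set A = {3, 5, 13, 15, 18, 30}
Elements in ascending order: 3, 5, 13, 15, 18, 30
The smallest element is 3.

3


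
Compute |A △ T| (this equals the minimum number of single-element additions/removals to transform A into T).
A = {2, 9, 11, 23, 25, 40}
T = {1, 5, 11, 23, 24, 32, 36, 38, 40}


Set A = {2, 9, 11, 23, 25, 40}
Set T = {1, 5, 11, 23, 24, 32, 36, 38, 40}
Elements to remove from A (in A, not in T): {2, 9, 25} → 3 removals
Elements to add to A (in T, not in A): {1, 5, 24, 32, 36, 38} → 6 additions
Total edits = 3 + 6 = 9

9


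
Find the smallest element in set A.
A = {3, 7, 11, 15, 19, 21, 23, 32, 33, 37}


Set A = {3, 7, 11, 15, 19, 21, 23, 32, 33, 37}
Elements in ascending order: 3, 7, 11, 15, 19, 21, 23, 32, 33, 37
The smallest element is 3.

3


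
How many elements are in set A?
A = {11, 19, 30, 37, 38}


Set A = {11, 19, 30, 37, 38}
Listing elements: 11, 19, 30, 37, 38
Counting: 5 elements
|A| = 5

5


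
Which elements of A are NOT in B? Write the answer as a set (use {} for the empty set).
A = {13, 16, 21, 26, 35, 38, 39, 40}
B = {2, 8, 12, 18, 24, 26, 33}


Set A = {13, 16, 21, 26, 35, 38, 39, 40}
Set B = {2, 8, 12, 18, 24, 26, 33}
Check each element of A against B:
13 ∉ B (include), 16 ∉ B (include), 21 ∉ B (include), 26 ∈ B, 35 ∉ B (include), 38 ∉ B (include), 39 ∉ B (include), 40 ∉ B (include)
Elements of A not in B: {13, 16, 21, 35, 38, 39, 40}

{13, 16, 21, 35, 38, 39, 40}


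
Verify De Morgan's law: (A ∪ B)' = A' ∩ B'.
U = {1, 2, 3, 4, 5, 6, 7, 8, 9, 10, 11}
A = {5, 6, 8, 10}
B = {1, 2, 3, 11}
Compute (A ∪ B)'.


U = {1, 2, 3, 4, 5, 6, 7, 8, 9, 10, 11}
A = {5, 6, 8, 10}, B = {1, 2, 3, 11}
A ∪ B = {1, 2, 3, 5, 6, 8, 10, 11}
(A ∪ B)' = U \ (A ∪ B) = {4, 7, 9}
Verification via A' ∩ B': A' = {1, 2, 3, 4, 7, 9, 11}, B' = {4, 5, 6, 7, 8, 9, 10}
A' ∩ B' = {4, 7, 9} ✓

{4, 7, 9}


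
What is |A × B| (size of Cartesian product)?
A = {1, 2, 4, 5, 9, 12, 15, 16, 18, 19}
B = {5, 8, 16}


Set A = {1, 2, 4, 5, 9, 12, 15, 16, 18, 19} has 10 elements.
Set B = {5, 8, 16} has 3 elements.
|A × B| = |A| × |B| = 10 × 3 = 30

30


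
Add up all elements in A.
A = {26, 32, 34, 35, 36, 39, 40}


Set A = {26, 32, 34, 35, 36, 39, 40}
Sum = 26 + 32 + 34 + 35 + 36 + 39 + 40 = 242

242


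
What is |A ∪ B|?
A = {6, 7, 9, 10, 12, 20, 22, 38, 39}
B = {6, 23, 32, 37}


Set A = {6, 7, 9, 10, 12, 20, 22, 38, 39}, |A| = 9
Set B = {6, 23, 32, 37}, |B| = 4
A ∩ B = {6}, |A ∩ B| = 1
|A ∪ B| = |A| + |B| - |A ∩ B| = 9 + 4 - 1 = 12

12


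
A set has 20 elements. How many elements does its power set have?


The set has 20 elements.
The power set contains all possible subsets.
|P(A)| = 2^|A| = 2^20 = 1048576

1048576


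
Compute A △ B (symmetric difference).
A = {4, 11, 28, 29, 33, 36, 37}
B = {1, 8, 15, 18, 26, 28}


Set A = {4, 11, 28, 29, 33, 36, 37}
Set B = {1, 8, 15, 18, 26, 28}
A △ B = (A \ B) ∪ (B \ A)
Elements in A but not B: {4, 11, 29, 33, 36, 37}
Elements in B but not A: {1, 8, 15, 18, 26}
A △ B = {1, 4, 8, 11, 15, 18, 26, 29, 33, 36, 37}

{1, 4, 8, 11, 15, 18, 26, 29, 33, 36, 37}


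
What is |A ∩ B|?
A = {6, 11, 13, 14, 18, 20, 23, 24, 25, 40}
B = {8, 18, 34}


Set A = {6, 11, 13, 14, 18, 20, 23, 24, 25, 40}
Set B = {8, 18, 34}
A ∩ B = {18}
|A ∩ B| = 1

1


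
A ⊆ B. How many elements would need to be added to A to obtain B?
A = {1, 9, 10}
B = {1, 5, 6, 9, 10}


Set A = {1, 9, 10}, |A| = 3
Set B = {1, 5, 6, 9, 10}, |B| = 5
Since A ⊆ B: B \ A = {5, 6}
|B| - |A| = 5 - 3 = 2

2


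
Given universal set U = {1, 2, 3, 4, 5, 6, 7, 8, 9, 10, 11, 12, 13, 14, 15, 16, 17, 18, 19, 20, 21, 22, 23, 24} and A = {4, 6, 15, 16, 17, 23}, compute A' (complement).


Universal set U = {1, 2, 3, 4, 5, 6, 7, 8, 9, 10, 11, 12, 13, 14, 15, 16, 17, 18, 19, 20, 21, 22, 23, 24}
Set A = {4, 6, 15, 16, 17, 23}
A' = U \ A = elements in U but not in A
Checking each element of U:
1 (not in A, include), 2 (not in A, include), 3 (not in A, include), 4 (in A, exclude), 5 (not in A, include), 6 (in A, exclude), 7 (not in A, include), 8 (not in A, include), 9 (not in A, include), 10 (not in A, include), 11 (not in A, include), 12 (not in A, include), 13 (not in A, include), 14 (not in A, include), 15 (in A, exclude), 16 (in A, exclude), 17 (in A, exclude), 18 (not in A, include), 19 (not in A, include), 20 (not in A, include), 21 (not in A, include), 22 (not in A, include), 23 (in A, exclude), 24 (not in A, include)
A' = {1, 2, 3, 5, 7, 8, 9, 10, 11, 12, 13, 14, 18, 19, 20, 21, 22, 24}

{1, 2, 3, 5, 7, 8, 9, 10, 11, 12, 13, 14, 18, 19, 20, 21, 22, 24}


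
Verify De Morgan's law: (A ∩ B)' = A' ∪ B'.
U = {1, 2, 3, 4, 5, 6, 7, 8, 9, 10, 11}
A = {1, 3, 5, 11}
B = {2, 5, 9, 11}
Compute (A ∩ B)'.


U = {1, 2, 3, 4, 5, 6, 7, 8, 9, 10, 11}
A = {1, 3, 5, 11}, B = {2, 5, 9, 11}
A ∩ B = {5, 11}
(A ∩ B)' = U \ (A ∩ B) = {1, 2, 3, 4, 6, 7, 8, 9, 10}
Verification via A' ∪ B': A' = {2, 4, 6, 7, 8, 9, 10}, B' = {1, 3, 4, 6, 7, 8, 10}
A' ∪ B' = {1, 2, 3, 4, 6, 7, 8, 9, 10} ✓

{1, 2, 3, 4, 6, 7, 8, 9, 10}


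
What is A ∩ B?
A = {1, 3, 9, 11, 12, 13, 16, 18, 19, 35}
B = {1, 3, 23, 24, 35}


Set A = {1, 3, 9, 11, 12, 13, 16, 18, 19, 35}
Set B = {1, 3, 23, 24, 35}
A ∩ B includes only elements in both sets.
Check each element of A against B:
1 ✓, 3 ✓, 9 ✗, 11 ✗, 12 ✗, 13 ✗, 16 ✗, 18 ✗, 19 ✗, 35 ✓
A ∩ B = {1, 3, 35}

{1, 3, 35}


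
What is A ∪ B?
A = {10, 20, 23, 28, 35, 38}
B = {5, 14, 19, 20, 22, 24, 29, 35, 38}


Set A = {10, 20, 23, 28, 35, 38}
Set B = {5, 14, 19, 20, 22, 24, 29, 35, 38}
A ∪ B includes all elements in either set.
Elements from A: {10, 20, 23, 28, 35, 38}
Elements from B not already included: {5, 14, 19, 22, 24, 29}
A ∪ B = {5, 10, 14, 19, 20, 22, 23, 24, 28, 29, 35, 38}

{5, 10, 14, 19, 20, 22, 23, 24, 28, 29, 35, 38}


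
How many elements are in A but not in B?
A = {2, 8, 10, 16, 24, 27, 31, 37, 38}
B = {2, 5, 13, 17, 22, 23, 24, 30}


Set A = {2, 8, 10, 16, 24, 27, 31, 37, 38}
Set B = {2, 5, 13, 17, 22, 23, 24, 30}
A \ B = {8, 10, 16, 27, 31, 37, 38}
|A \ B| = 7

7


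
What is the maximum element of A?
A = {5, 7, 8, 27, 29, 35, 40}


Set A = {5, 7, 8, 27, 29, 35, 40}
Elements in ascending order: 5, 7, 8, 27, 29, 35, 40
The largest element is 40.

40


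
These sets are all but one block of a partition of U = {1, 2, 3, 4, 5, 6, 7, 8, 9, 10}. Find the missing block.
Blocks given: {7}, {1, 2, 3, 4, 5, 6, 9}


U = {1, 2, 3, 4, 5, 6, 7, 8, 9, 10}
Shown blocks: {7}, {1, 2, 3, 4, 5, 6, 9}
A partition's blocks are pairwise disjoint and cover U, so the missing block = U \ (union of shown blocks).
Union of shown blocks: {1, 2, 3, 4, 5, 6, 7, 9}
Missing block = U \ (union) = {8, 10}

{8, 10}


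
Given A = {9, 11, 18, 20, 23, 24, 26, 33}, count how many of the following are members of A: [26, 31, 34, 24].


Set A = {9, 11, 18, 20, 23, 24, 26, 33}
Candidates: [26, 31, 34, 24]
Check each candidate:
26 ∈ A, 31 ∉ A, 34 ∉ A, 24 ∈ A
Count of candidates in A: 2

2


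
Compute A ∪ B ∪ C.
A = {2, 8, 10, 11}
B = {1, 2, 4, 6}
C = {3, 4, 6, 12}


Set A = {2, 8, 10, 11}
Set B = {1, 2, 4, 6}
Set C = {3, 4, 6, 12}
First, A ∪ B = {1, 2, 4, 6, 8, 10, 11}
Then, (A ∪ B) ∪ C = {1, 2, 3, 4, 6, 8, 10, 11, 12}

{1, 2, 3, 4, 6, 8, 10, 11, 12}


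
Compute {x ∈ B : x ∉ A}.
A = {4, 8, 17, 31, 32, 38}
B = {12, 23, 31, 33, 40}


Set A = {4, 8, 17, 31, 32, 38}
Set B = {12, 23, 31, 33, 40}
Check each element of B against A:
12 ∉ A (include), 23 ∉ A (include), 31 ∈ A, 33 ∉ A (include), 40 ∉ A (include)
Elements of B not in A: {12, 23, 33, 40}

{12, 23, 33, 40}


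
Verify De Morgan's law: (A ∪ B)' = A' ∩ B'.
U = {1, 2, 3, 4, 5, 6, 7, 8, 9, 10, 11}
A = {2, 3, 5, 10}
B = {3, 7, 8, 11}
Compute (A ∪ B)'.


U = {1, 2, 3, 4, 5, 6, 7, 8, 9, 10, 11}
A = {2, 3, 5, 10}, B = {3, 7, 8, 11}
A ∪ B = {2, 3, 5, 7, 8, 10, 11}
(A ∪ B)' = U \ (A ∪ B) = {1, 4, 6, 9}
Verification via A' ∩ B': A' = {1, 4, 6, 7, 8, 9, 11}, B' = {1, 2, 4, 5, 6, 9, 10}
A' ∩ B' = {1, 4, 6, 9} ✓

{1, 4, 6, 9}


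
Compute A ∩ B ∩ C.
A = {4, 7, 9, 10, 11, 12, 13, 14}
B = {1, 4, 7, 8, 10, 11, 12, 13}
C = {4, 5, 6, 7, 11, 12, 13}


Set A = {4, 7, 9, 10, 11, 12, 13, 14}
Set B = {1, 4, 7, 8, 10, 11, 12, 13}
Set C = {4, 5, 6, 7, 11, 12, 13}
First, A ∩ B = {4, 7, 10, 11, 12, 13}
Then, (A ∩ B) ∩ C = {4, 7, 11, 12, 13}

{4, 7, 11, 12, 13}


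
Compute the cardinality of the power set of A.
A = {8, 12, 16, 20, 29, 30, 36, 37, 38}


Set A = {8, 12, 16, 20, 29, 30, 36, 37, 38}
|A| = 9
The power set P(A) contains all subsets of A.
|P(A)| = 2^|A| = 2^9 = 512

512


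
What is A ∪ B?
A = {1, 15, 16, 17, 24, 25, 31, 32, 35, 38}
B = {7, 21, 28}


Set A = {1, 15, 16, 17, 24, 25, 31, 32, 35, 38}
Set B = {7, 21, 28}
A ∪ B includes all elements in either set.
Elements from A: {1, 15, 16, 17, 24, 25, 31, 32, 35, 38}
Elements from B not already included: {7, 21, 28}
A ∪ B = {1, 7, 15, 16, 17, 21, 24, 25, 28, 31, 32, 35, 38}

{1, 7, 15, 16, 17, 21, 24, 25, 28, 31, 32, 35, 38}


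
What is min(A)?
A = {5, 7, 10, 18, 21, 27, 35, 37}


Set A = {5, 7, 10, 18, 21, 27, 35, 37}
Elements in ascending order: 5, 7, 10, 18, 21, 27, 35, 37
The smallest element is 5.

5


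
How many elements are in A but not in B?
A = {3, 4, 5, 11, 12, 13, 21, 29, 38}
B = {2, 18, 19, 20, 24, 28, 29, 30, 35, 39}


Set A = {3, 4, 5, 11, 12, 13, 21, 29, 38}
Set B = {2, 18, 19, 20, 24, 28, 29, 30, 35, 39}
A \ B = {3, 4, 5, 11, 12, 13, 21, 38}
|A \ B| = 8

8


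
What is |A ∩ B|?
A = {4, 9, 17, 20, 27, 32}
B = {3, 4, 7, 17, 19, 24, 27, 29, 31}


Set A = {4, 9, 17, 20, 27, 32}
Set B = {3, 4, 7, 17, 19, 24, 27, 29, 31}
A ∩ B = {4, 17, 27}
|A ∩ B| = 3

3


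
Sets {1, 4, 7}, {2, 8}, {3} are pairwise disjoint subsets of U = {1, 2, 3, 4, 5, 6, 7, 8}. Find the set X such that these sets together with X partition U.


U = {1, 2, 3, 4, 5, 6, 7, 8}
Shown blocks: {1, 4, 7}, {2, 8}, {3}
A partition's blocks are pairwise disjoint and cover U, so the missing block = U \ (union of shown blocks).
Union of shown blocks: {1, 2, 3, 4, 7, 8}
Missing block = U \ (union) = {5, 6}

{5, 6}


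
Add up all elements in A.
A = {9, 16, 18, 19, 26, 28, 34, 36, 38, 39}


Set A = {9, 16, 18, 19, 26, 28, 34, 36, 38, 39}
Sum = 9 + 16 + 18 + 19 + 26 + 28 + 34 + 36 + 38 + 39 = 263

263


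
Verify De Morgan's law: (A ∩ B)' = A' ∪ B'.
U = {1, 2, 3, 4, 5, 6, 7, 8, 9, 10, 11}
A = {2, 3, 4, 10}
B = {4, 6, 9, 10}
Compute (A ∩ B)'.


U = {1, 2, 3, 4, 5, 6, 7, 8, 9, 10, 11}
A = {2, 3, 4, 10}, B = {4, 6, 9, 10}
A ∩ B = {4, 10}
(A ∩ B)' = U \ (A ∩ B) = {1, 2, 3, 5, 6, 7, 8, 9, 11}
Verification via A' ∪ B': A' = {1, 5, 6, 7, 8, 9, 11}, B' = {1, 2, 3, 5, 7, 8, 11}
A' ∪ B' = {1, 2, 3, 5, 6, 7, 8, 9, 11} ✓

{1, 2, 3, 5, 6, 7, 8, 9, 11}


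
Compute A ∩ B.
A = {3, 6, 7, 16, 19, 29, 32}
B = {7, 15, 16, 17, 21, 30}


Set A = {3, 6, 7, 16, 19, 29, 32}
Set B = {7, 15, 16, 17, 21, 30}
A ∩ B includes only elements in both sets.
Check each element of A against B:
3 ✗, 6 ✗, 7 ✓, 16 ✓, 19 ✗, 29 ✗, 32 ✗
A ∩ B = {7, 16}

{7, 16}


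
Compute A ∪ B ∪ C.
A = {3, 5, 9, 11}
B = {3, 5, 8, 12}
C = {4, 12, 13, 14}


Set A = {3, 5, 9, 11}
Set B = {3, 5, 8, 12}
Set C = {4, 12, 13, 14}
First, A ∪ B = {3, 5, 8, 9, 11, 12}
Then, (A ∪ B) ∪ C = {3, 4, 5, 8, 9, 11, 12, 13, 14}

{3, 4, 5, 8, 9, 11, 12, 13, 14}


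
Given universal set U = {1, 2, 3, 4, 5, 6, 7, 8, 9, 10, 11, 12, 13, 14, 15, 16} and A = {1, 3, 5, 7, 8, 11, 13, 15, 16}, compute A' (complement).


Universal set U = {1, 2, 3, 4, 5, 6, 7, 8, 9, 10, 11, 12, 13, 14, 15, 16}
Set A = {1, 3, 5, 7, 8, 11, 13, 15, 16}
A' = U \ A = elements in U but not in A
Checking each element of U:
1 (in A, exclude), 2 (not in A, include), 3 (in A, exclude), 4 (not in A, include), 5 (in A, exclude), 6 (not in A, include), 7 (in A, exclude), 8 (in A, exclude), 9 (not in A, include), 10 (not in A, include), 11 (in A, exclude), 12 (not in A, include), 13 (in A, exclude), 14 (not in A, include), 15 (in A, exclude), 16 (in A, exclude)
A' = {2, 4, 6, 9, 10, 12, 14}

{2, 4, 6, 9, 10, 12, 14}


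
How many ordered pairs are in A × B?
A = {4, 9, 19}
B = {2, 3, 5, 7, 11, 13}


Set A = {4, 9, 19} has 3 elements.
Set B = {2, 3, 5, 7, 11, 13} has 6 elements.
|A × B| = |A| × |B| = 3 × 6 = 18

18


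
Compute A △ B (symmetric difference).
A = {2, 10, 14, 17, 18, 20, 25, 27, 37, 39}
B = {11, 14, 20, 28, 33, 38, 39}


Set A = {2, 10, 14, 17, 18, 20, 25, 27, 37, 39}
Set B = {11, 14, 20, 28, 33, 38, 39}
A △ B = (A \ B) ∪ (B \ A)
Elements in A but not B: {2, 10, 17, 18, 25, 27, 37}
Elements in B but not A: {11, 28, 33, 38}
A △ B = {2, 10, 11, 17, 18, 25, 27, 28, 33, 37, 38}

{2, 10, 11, 17, 18, 25, 27, 28, 33, 37, 38}


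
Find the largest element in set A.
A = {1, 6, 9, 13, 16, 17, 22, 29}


Set A = {1, 6, 9, 13, 16, 17, 22, 29}
Elements in ascending order: 1, 6, 9, 13, 16, 17, 22, 29
The largest element is 29.

29


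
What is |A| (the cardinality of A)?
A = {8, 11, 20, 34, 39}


Set A = {8, 11, 20, 34, 39}
Listing elements: 8, 11, 20, 34, 39
Counting: 5 elements
|A| = 5

5


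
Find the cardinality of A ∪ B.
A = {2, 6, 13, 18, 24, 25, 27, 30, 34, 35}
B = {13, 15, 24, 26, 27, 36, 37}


Set A = {2, 6, 13, 18, 24, 25, 27, 30, 34, 35}, |A| = 10
Set B = {13, 15, 24, 26, 27, 36, 37}, |B| = 7
A ∩ B = {13, 24, 27}, |A ∩ B| = 3
|A ∪ B| = |A| + |B| - |A ∩ B| = 10 + 7 - 3 = 14

14


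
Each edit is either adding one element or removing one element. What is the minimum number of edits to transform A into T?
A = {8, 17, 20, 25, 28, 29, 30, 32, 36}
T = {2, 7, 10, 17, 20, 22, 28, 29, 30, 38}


Set A = {8, 17, 20, 25, 28, 29, 30, 32, 36}
Set T = {2, 7, 10, 17, 20, 22, 28, 29, 30, 38}
Elements to remove from A (in A, not in T): {8, 25, 32, 36} → 4 removals
Elements to add to A (in T, not in A): {2, 7, 10, 22, 38} → 5 additions
Total edits = 4 + 5 = 9

9


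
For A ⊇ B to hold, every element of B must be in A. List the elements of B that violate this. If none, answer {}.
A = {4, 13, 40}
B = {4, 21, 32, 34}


Set A = {4, 13, 40}
Set B = {4, 21, 32, 34}
Check each element of B against A:
4 ∈ A, 21 ∉ A (include), 32 ∉ A (include), 34 ∉ A (include)
Elements of B not in A: {21, 32, 34}

{21, 32, 34}


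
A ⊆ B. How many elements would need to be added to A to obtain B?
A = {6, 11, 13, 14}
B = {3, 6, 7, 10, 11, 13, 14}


Set A = {6, 11, 13, 14}, |A| = 4
Set B = {3, 6, 7, 10, 11, 13, 14}, |B| = 7
Since A ⊆ B: B \ A = {3, 7, 10}
|B| - |A| = 7 - 4 = 3

3


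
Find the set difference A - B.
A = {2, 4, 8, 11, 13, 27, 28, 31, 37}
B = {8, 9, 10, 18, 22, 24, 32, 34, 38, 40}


Set A = {2, 4, 8, 11, 13, 27, 28, 31, 37}
Set B = {8, 9, 10, 18, 22, 24, 32, 34, 38, 40}
A \ B includes elements in A that are not in B.
Check each element of A:
2 (not in B, keep), 4 (not in B, keep), 8 (in B, remove), 11 (not in B, keep), 13 (not in B, keep), 27 (not in B, keep), 28 (not in B, keep), 31 (not in B, keep), 37 (not in B, keep)
A \ B = {2, 4, 11, 13, 27, 28, 31, 37}

{2, 4, 11, 13, 27, 28, 31, 37}


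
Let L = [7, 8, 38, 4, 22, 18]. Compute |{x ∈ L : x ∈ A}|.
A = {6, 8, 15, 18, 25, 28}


Set A = {6, 8, 15, 18, 25, 28}
Candidates: [7, 8, 38, 4, 22, 18]
Check each candidate:
7 ∉ A, 8 ∈ A, 38 ∉ A, 4 ∉ A, 22 ∉ A, 18 ∈ A
Count of candidates in A: 2

2


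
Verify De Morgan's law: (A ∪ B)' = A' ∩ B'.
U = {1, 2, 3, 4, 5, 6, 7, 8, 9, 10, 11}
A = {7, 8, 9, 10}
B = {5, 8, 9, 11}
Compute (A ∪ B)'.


U = {1, 2, 3, 4, 5, 6, 7, 8, 9, 10, 11}
A = {7, 8, 9, 10}, B = {5, 8, 9, 11}
A ∪ B = {5, 7, 8, 9, 10, 11}
(A ∪ B)' = U \ (A ∪ B) = {1, 2, 3, 4, 6}
Verification via A' ∩ B': A' = {1, 2, 3, 4, 5, 6, 11}, B' = {1, 2, 3, 4, 6, 7, 10}
A' ∩ B' = {1, 2, 3, 4, 6} ✓

{1, 2, 3, 4, 6}


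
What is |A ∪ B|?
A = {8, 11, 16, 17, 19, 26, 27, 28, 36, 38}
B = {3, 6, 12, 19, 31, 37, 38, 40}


Set A = {8, 11, 16, 17, 19, 26, 27, 28, 36, 38}, |A| = 10
Set B = {3, 6, 12, 19, 31, 37, 38, 40}, |B| = 8
A ∩ B = {19, 38}, |A ∩ B| = 2
|A ∪ B| = |A| + |B| - |A ∩ B| = 10 + 8 - 2 = 16

16


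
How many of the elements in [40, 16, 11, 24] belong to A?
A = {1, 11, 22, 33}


Set A = {1, 11, 22, 33}
Candidates: [40, 16, 11, 24]
Check each candidate:
40 ∉ A, 16 ∉ A, 11 ∈ A, 24 ∉ A
Count of candidates in A: 1

1


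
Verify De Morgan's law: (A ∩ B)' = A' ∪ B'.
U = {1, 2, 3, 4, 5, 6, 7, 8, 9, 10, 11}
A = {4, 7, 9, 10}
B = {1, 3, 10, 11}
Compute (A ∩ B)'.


U = {1, 2, 3, 4, 5, 6, 7, 8, 9, 10, 11}
A = {4, 7, 9, 10}, B = {1, 3, 10, 11}
A ∩ B = {10}
(A ∩ B)' = U \ (A ∩ B) = {1, 2, 3, 4, 5, 6, 7, 8, 9, 11}
Verification via A' ∪ B': A' = {1, 2, 3, 5, 6, 8, 11}, B' = {2, 4, 5, 6, 7, 8, 9}
A' ∪ B' = {1, 2, 3, 4, 5, 6, 7, 8, 9, 11} ✓

{1, 2, 3, 4, 5, 6, 7, 8, 9, 11}


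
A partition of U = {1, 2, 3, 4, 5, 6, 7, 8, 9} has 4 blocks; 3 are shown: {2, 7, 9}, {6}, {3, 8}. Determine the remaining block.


U = {1, 2, 3, 4, 5, 6, 7, 8, 9}
Shown blocks: {2, 7, 9}, {6}, {3, 8}
A partition's blocks are pairwise disjoint and cover U, so the missing block = U \ (union of shown blocks).
Union of shown blocks: {2, 3, 6, 7, 8, 9}
Missing block = U \ (union) = {1, 4, 5}

{1, 4, 5}


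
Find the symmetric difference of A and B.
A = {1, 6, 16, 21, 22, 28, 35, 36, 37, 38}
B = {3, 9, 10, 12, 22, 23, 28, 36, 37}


Set A = {1, 6, 16, 21, 22, 28, 35, 36, 37, 38}
Set B = {3, 9, 10, 12, 22, 23, 28, 36, 37}
A △ B = (A \ B) ∪ (B \ A)
Elements in A but not B: {1, 6, 16, 21, 35, 38}
Elements in B but not A: {3, 9, 10, 12, 23}
A △ B = {1, 3, 6, 9, 10, 12, 16, 21, 23, 35, 38}

{1, 3, 6, 9, 10, 12, 16, 21, 23, 35, 38}


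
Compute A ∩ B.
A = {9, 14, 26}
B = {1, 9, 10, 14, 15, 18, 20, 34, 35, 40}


Set A = {9, 14, 26}
Set B = {1, 9, 10, 14, 15, 18, 20, 34, 35, 40}
A ∩ B includes only elements in both sets.
Check each element of A against B:
9 ✓, 14 ✓, 26 ✗
A ∩ B = {9, 14}

{9, 14}


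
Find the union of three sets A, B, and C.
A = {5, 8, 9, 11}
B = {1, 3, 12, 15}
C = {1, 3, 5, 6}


Set A = {5, 8, 9, 11}
Set B = {1, 3, 12, 15}
Set C = {1, 3, 5, 6}
First, A ∪ B = {1, 3, 5, 8, 9, 11, 12, 15}
Then, (A ∪ B) ∪ C = {1, 3, 5, 6, 8, 9, 11, 12, 15}

{1, 3, 5, 6, 8, 9, 11, 12, 15}


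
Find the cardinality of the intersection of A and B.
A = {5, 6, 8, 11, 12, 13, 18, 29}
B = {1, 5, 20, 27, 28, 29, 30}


Set A = {5, 6, 8, 11, 12, 13, 18, 29}
Set B = {1, 5, 20, 27, 28, 29, 30}
A ∩ B = {5, 29}
|A ∩ B| = 2

2


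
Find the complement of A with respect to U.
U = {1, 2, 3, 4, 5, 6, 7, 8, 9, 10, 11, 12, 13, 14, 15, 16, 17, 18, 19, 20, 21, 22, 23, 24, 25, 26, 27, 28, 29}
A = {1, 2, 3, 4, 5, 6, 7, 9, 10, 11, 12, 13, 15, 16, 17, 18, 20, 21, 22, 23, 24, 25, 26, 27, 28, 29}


Universal set U = {1, 2, 3, 4, 5, 6, 7, 8, 9, 10, 11, 12, 13, 14, 15, 16, 17, 18, 19, 20, 21, 22, 23, 24, 25, 26, 27, 28, 29}
Set A = {1, 2, 3, 4, 5, 6, 7, 9, 10, 11, 12, 13, 15, 16, 17, 18, 20, 21, 22, 23, 24, 25, 26, 27, 28, 29}
A' = U \ A = elements in U but not in A
Checking each element of U:
1 (in A, exclude), 2 (in A, exclude), 3 (in A, exclude), 4 (in A, exclude), 5 (in A, exclude), 6 (in A, exclude), 7 (in A, exclude), 8 (not in A, include), 9 (in A, exclude), 10 (in A, exclude), 11 (in A, exclude), 12 (in A, exclude), 13 (in A, exclude), 14 (not in A, include), 15 (in A, exclude), 16 (in A, exclude), 17 (in A, exclude), 18 (in A, exclude), 19 (not in A, include), 20 (in A, exclude), 21 (in A, exclude), 22 (in A, exclude), 23 (in A, exclude), 24 (in A, exclude), 25 (in A, exclude), 26 (in A, exclude), 27 (in A, exclude), 28 (in A, exclude), 29 (in A, exclude)
A' = {8, 14, 19}

{8, 14, 19}


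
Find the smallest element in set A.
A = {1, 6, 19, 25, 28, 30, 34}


Set A = {1, 6, 19, 25, 28, 30, 34}
Elements in ascending order: 1, 6, 19, 25, 28, 30, 34
The smallest element is 1.

1


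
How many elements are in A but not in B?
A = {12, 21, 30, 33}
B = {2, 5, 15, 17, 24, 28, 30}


Set A = {12, 21, 30, 33}
Set B = {2, 5, 15, 17, 24, 28, 30}
A \ B = {12, 21, 33}
|A \ B| = 3

3


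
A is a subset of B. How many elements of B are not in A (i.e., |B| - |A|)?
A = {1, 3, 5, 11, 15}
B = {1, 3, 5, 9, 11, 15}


Set A = {1, 3, 5, 11, 15}, |A| = 5
Set B = {1, 3, 5, 9, 11, 15}, |B| = 6
Since A ⊆ B: B \ A = {9}
|B| - |A| = 6 - 5 = 1

1


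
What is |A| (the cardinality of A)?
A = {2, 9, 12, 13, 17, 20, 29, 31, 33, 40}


Set A = {2, 9, 12, 13, 17, 20, 29, 31, 33, 40}
Listing elements: 2, 9, 12, 13, 17, 20, 29, 31, 33, 40
Counting: 10 elements
|A| = 10

10


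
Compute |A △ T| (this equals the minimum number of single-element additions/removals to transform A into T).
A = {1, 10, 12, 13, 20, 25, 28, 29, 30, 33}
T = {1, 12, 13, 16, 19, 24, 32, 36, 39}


Set A = {1, 10, 12, 13, 20, 25, 28, 29, 30, 33}
Set T = {1, 12, 13, 16, 19, 24, 32, 36, 39}
Elements to remove from A (in A, not in T): {10, 20, 25, 28, 29, 30, 33} → 7 removals
Elements to add to A (in T, not in A): {16, 19, 24, 32, 36, 39} → 6 additions
Total edits = 7 + 6 = 13

13


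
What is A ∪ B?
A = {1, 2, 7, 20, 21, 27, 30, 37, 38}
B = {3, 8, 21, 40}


Set A = {1, 2, 7, 20, 21, 27, 30, 37, 38}
Set B = {3, 8, 21, 40}
A ∪ B includes all elements in either set.
Elements from A: {1, 2, 7, 20, 21, 27, 30, 37, 38}
Elements from B not already included: {3, 8, 40}
A ∪ B = {1, 2, 3, 7, 8, 20, 21, 27, 30, 37, 38, 40}

{1, 2, 3, 7, 8, 20, 21, 27, 30, 37, 38, 40}


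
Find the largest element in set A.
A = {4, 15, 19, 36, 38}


Set A = {4, 15, 19, 36, 38}
Elements in ascending order: 4, 15, 19, 36, 38
The largest element is 38.

38


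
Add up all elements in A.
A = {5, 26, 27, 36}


Set A = {5, 26, 27, 36}
Sum = 5 + 26 + 27 + 36 = 94

94


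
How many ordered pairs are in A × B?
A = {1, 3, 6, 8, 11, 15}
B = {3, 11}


Set A = {1, 3, 6, 8, 11, 15} has 6 elements.
Set B = {3, 11} has 2 elements.
|A × B| = |A| × |B| = 6 × 2 = 12

12


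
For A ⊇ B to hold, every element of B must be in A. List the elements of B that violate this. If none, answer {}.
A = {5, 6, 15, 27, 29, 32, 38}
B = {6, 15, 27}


Set A = {5, 6, 15, 27, 29, 32, 38}
Set B = {6, 15, 27}
Check each element of B against A:
6 ∈ A, 15 ∈ A, 27 ∈ A
Elements of B not in A: {}

{}


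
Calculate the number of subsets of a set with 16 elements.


The set has 16 elements.
The power set contains all possible subsets.
|P(A)| = 2^|A| = 2^16 = 65536

65536


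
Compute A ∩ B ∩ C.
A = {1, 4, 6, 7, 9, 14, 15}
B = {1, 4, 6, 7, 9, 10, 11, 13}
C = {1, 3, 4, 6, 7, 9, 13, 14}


Set A = {1, 4, 6, 7, 9, 14, 15}
Set B = {1, 4, 6, 7, 9, 10, 11, 13}
Set C = {1, 3, 4, 6, 7, 9, 13, 14}
First, A ∩ B = {1, 4, 6, 7, 9}
Then, (A ∩ B) ∩ C = {1, 4, 6, 7, 9}

{1, 4, 6, 7, 9}


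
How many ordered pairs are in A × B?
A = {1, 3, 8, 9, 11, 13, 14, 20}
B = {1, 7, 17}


Set A = {1, 3, 8, 9, 11, 13, 14, 20} has 8 elements.
Set B = {1, 7, 17} has 3 elements.
|A × B| = |A| × |B| = 8 × 3 = 24

24


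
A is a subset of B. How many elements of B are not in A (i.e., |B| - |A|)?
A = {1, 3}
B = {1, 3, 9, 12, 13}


Set A = {1, 3}, |A| = 2
Set B = {1, 3, 9, 12, 13}, |B| = 5
Since A ⊆ B: B \ A = {9, 12, 13}
|B| - |A| = 5 - 2 = 3

3


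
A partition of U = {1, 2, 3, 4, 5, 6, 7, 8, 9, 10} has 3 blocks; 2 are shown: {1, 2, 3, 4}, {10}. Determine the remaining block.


U = {1, 2, 3, 4, 5, 6, 7, 8, 9, 10}
Shown blocks: {1, 2, 3, 4}, {10}
A partition's blocks are pairwise disjoint and cover U, so the missing block = U \ (union of shown blocks).
Union of shown blocks: {1, 2, 3, 4, 10}
Missing block = U \ (union) = {5, 6, 7, 8, 9}

{5, 6, 7, 8, 9}


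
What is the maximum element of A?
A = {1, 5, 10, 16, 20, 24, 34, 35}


Set A = {1, 5, 10, 16, 20, 24, 34, 35}
Elements in ascending order: 1, 5, 10, 16, 20, 24, 34, 35
The largest element is 35.

35


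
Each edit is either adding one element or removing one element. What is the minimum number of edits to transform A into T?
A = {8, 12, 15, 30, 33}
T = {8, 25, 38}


Set A = {8, 12, 15, 30, 33}
Set T = {8, 25, 38}
Elements to remove from A (in A, not in T): {12, 15, 30, 33} → 4 removals
Elements to add to A (in T, not in A): {25, 38} → 2 additions
Total edits = 4 + 2 = 6

6


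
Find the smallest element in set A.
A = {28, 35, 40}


Set A = {28, 35, 40}
Elements in ascending order: 28, 35, 40
The smallest element is 28.

28


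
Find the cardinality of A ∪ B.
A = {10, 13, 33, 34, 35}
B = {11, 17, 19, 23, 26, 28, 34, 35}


Set A = {10, 13, 33, 34, 35}, |A| = 5
Set B = {11, 17, 19, 23, 26, 28, 34, 35}, |B| = 8
A ∩ B = {34, 35}, |A ∩ B| = 2
|A ∪ B| = |A| + |B| - |A ∩ B| = 5 + 8 - 2 = 11

11


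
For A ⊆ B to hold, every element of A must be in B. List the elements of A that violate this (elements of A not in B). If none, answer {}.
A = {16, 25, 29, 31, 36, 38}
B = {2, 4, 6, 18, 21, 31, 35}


Set A = {16, 25, 29, 31, 36, 38}
Set B = {2, 4, 6, 18, 21, 31, 35}
Check each element of A against B:
16 ∉ B (include), 25 ∉ B (include), 29 ∉ B (include), 31 ∈ B, 36 ∉ B (include), 38 ∉ B (include)
Elements of A not in B: {16, 25, 29, 36, 38}

{16, 25, 29, 36, 38}


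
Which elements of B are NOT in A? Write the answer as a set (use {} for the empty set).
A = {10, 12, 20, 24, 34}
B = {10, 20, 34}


Set A = {10, 12, 20, 24, 34}
Set B = {10, 20, 34}
Check each element of B against A:
10 ∈ A, 20 ∈ A, 34 ∈ A
Elements of B not in A: {}

{}


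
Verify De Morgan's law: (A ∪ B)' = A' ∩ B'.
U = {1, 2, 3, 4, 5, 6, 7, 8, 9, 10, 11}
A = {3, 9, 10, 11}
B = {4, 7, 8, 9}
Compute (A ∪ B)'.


U = {1, 2, 3, 4, 5, 6, 7, 8, 9, 10, 11}
A = {3, 9, 10, 11}, B = {4, 7, 8, 9}
A ∪ B = {3, 4, 7, 8, 9, 10, 11}
(A ∪ B)' = U \ (A ∪ B) = {1, 2, 5, 6}
Verification via A' ∩ B': A' = {1, 2, 4, 5, 6, 7, 8}, B' = {1, 2, 3, 5, 6, 10, 11}
A' ∩ B' = {1, 2, 5, 6} ✓

{1, 2, 5, 6}


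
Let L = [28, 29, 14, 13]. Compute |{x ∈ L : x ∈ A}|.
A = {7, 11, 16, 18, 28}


Set A = {7, 11, 16, 18, 28}
Candidates: [28, 29, 14, 13]
Check each candidate:
28 ∈ A, 29 ∉ A, 14 ∉ A, 13 ∉ A
Count of candidates in A: 1

1


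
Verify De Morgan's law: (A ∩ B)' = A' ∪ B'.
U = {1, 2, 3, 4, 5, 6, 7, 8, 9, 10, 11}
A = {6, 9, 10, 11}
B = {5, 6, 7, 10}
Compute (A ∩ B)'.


U = {1, 2, 3, 4, 5, 6, 7, 8, 9, 10, 11}
A = {6, 9, 10, 11}, B = {5, 6, 7, 10}
A ∩ B = {6, 10}
(A ∩ B)' = U \ (A ∩ B) = {1, 2, 3, 4, 5, 7, 8, 9, 11}
Verification via A' ∪ B': A' = {1, 2, 3, 4, 5, 7, 8}, B' = {1, 2, 3, 4, 8, 9, 11}
A' ∪ B' = {1, 2, 3, 4, 5, 7, 8, 9, 11} ✓

{1, 2, 3, 4, 5, 7, 8, 9, 11}


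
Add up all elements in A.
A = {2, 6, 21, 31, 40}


Set A = {2, 6, 21, 31, 40}
Sum = 2 + 6 + 21 + 31 + 40 = 100

100


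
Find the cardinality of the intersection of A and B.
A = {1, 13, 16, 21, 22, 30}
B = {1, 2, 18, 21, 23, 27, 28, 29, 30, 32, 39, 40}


Set A = {1, 13, 16, 21, 22, 30}
Set B = {1, 2, 18, 21, 23, 27, 28, 29, 30, 32, 39, 40}
A ∩ B = {1, 21, 30}
|A ∩ B| = 3

3


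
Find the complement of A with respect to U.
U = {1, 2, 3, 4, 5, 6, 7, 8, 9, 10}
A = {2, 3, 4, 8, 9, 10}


Universal set U = {1, 2, 3, 4, 5, 6, 7, 8, 9, 10}
Set A = {2, 3, 4, 8, 9, 10}
A' = U \ A = elements in U but not in A
Checking each element of U:
1 (not in A, include), 2 (in A, exclude), 3 (in A, exclude), 4 (in A, exclude), 5 (not in A, include), 6 (not in A, include), 7 (not in A, include), 8 (in A, exclude), 9 (in A, exclude), 10 (in A, exclude)
A' = {1, 5, 6, 7}

{1, 5, 6, 7}


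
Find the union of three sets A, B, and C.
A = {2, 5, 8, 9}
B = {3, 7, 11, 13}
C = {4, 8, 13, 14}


Set A = {2, 5, 8, 9}
Set B = {3, 7, 11, 13}
Set C = {4, 8, 13, 14}
First, A ∪ B = {2, 3, 5, 7, 8, 9, 11, 13}
Then, (A ∪ B) ∪ C = {2, 3, 4, 5, 7, 8, 9, 11, 13, 14}

{2, 3, 4, 5, 7, 8, 9, 11, 13, 14}


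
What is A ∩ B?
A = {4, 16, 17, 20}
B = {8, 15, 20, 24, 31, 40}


Set A = {4, 16, 17, 20}
Set B = {8, 15, 20, 24, 31, 40}
A ∩ B includes only elements in both sets.
Check each element of A against B:
4 ✗, 16 ✗, 17 ✗, 20 ✓
A ∩ B = {20}

{20}


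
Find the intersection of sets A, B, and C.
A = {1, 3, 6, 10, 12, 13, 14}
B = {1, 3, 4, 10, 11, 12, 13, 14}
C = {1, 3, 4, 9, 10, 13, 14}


Set A = {1, 3, 6, 10, 12, 13, 14}
Set B = {1, 3, 4, 10, 11, 12, 13, 14}
Set C = {1, 3, 4, 9, 10, 13, 14}
First, A ∩ B = {1, 3, 10, 12, 13, 14}
Then, (A ∩ B) ∩ C = {1, 3, 10, 13, 14}

{1, 3, 10, 13, 14}


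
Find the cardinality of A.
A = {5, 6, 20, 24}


Set A = {5, 6, 20, 24}
Listing elements: 5, 6, 20, 24
Counting: 4 elements
|A| = 4

4


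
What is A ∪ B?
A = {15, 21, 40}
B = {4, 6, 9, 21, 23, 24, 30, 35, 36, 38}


Set A = {15, 21, 40}
Set B = {4, 6, 9, 21, 23, 24, 30, 35, 36, 38}
A ∪ B includes all elements in either set.
Elements from A: {15, 21, 40}
Elements from B not already included: {4, 6, 9, 23, 24, 30, 35, 36, 38}
A ∪ B = {4, 6, 9, 15, 21, 23, 24, 30, 35, 36, 38, 40}

{4, 6, 9, 15, 21, 23, 24, 30, 35, 36, 38, 40}


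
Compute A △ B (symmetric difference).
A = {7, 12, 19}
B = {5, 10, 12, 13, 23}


Set A = {7, 12, 19}
Set B = {5, 10, 12, 13, 23}
A △ B = (A \ B) ∪ (B \ A)
Elements in A but not B: {7, 19}
Elements in B but not A: {5, 10, 13, 23}
A △ B = {5, 7, 10, 13, 19, 23}

{5, 7, 10, 13, 19, 23}


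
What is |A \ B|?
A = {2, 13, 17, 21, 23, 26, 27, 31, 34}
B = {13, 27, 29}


Set A = {2, 13, 17, 21, 23, 26, 27, 31, 34}
Set B = {13, 27, 29}
A \ B = {2, 17, 21, 23, 26, 31, 34}
|A \ B| = 7

7


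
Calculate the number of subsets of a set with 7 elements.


The set has 7 elements.
The power set contains all possible subsets.
|P(A)| = 2^|A| = 2^7 = 128

128


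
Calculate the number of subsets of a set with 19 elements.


The set has 19 elements.
The power set contains all possible subsets.
|P(A)| = 2^|A| = 2^19 = 524288

524288


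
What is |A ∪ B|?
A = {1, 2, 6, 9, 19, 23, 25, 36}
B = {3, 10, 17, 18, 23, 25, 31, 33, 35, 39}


Set A = {1, 2, 6, 9, 19, 23, 25, 36}, |A| = 8
Set B = {3, 10, 17, 18, 23, 25, 31, 33, 35, 39}, |B| = 10
A ∩ B = {23, 25}, |A ∩ B| = 2
|A ∪ B| = |A| + |B| - |A ∩ B| = 8 + 10 - 2 = 16

16


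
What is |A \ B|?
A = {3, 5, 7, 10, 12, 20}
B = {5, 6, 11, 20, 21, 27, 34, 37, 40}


Set A = {3, 5, 7, 10, 12, 20}
Set B = {5, 6, 11, 20, 21, 27, 34, 37, 40}
A \ B = {3, 7, 10, 12}
|A \ B| = 4

4


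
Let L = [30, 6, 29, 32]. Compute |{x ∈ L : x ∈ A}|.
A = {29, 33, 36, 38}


Set A = {29, 33, 36, 38}
Candidates: [30, 6, 29, 32]
Check each candidate:
30 ∉ A, 6 ∉ A, 29 ∈ A, 32 ∉ A
Count of candidates in A: 1

1


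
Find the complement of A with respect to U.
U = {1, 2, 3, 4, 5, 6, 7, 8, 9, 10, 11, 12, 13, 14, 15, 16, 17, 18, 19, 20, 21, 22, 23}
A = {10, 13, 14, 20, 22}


Universal set U = {1, 2, 3, 4, 5, 6, 7, 8, 9, 10, 11, 12, 13, 14, 15, 16, 17, 18, 19, 20, 21, 22, 23}
Set A = {10, 13, 14, 20, 22}
A' = U \ A = elements in U but not in A
Checking each element of U:
1 (not in A, include), 2 (not in A, include), 3 (not in A, include), 4 (not in A, include), 5 (not in A, include), 6 (not in A, include), 7 (not in A, include), 8 (not in A, include), 9 (not in A, include), 10 (in A, exclude), 11 (not in A, include), 12 (not in A, include), 13 (in A, exclude), 14 (in A, exclude), 15 (not in A, include), 16 (not in A, include), 17 (not in A, include), 18 (not in A, include), 19 (not in A, include), 20 (in A, exclude), 21 (not in A, include), 22 (in A, exclude), 23 (not in A, include)
A' = {1, 2, 3, 4, 5, 6, 7, 8, 9, 11, 12, 15, 16, 17, 18, 19, 21, 23}

{1, 2, 3, 4, 5, 6, 7, 8, 9, 11, 12, 15, 16, 17, 18, 19, 21, 23}


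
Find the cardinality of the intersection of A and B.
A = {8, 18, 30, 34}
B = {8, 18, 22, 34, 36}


Set A = {8, 18, 30, 34}
Set B = {8, 18, 22, 34, 36}
A ∩ B = {8, 18, 34}
|A ∩ B| = 3

3


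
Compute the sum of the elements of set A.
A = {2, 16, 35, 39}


Set A = {2, 16, 35, 39}
Sum = 2 + 16 + 35 + 39 = 92

92


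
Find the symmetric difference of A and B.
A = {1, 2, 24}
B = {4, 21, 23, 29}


Set A = {1, 2, 24}
Set B = {4, 21, 23, 29}
A △ B = (A \ B) ∪ (B \ A)
Elements in A but not B: {1, 2, 24}
Elements in B but not A: {4, 21, 23, 29}
A △ B = {1, 2, 4, 21, 23, 24, 29}

{1, 2, 4, 21, 23, 24, 29}


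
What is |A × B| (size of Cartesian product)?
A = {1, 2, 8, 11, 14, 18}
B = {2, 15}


Set A = {1, 2, 8, 11, 14, 18} has 6 elements.
Set B = {2, 15} has 2 elements.
|A × B| = |A| × |B| = 6 × 2 = 12

12


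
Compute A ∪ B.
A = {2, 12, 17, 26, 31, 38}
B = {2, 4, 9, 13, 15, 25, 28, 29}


Set A = {2, 12, 17, 26, 31, 38}
Set B = {2, 4, 9, 13, 15, 25, 28, 29}
A ∪ B includes all elements in either set.
Elements from A: {2, 12, 17, 26, 31, 38}
Elements from B not already included: {4, 9, 13, 15, 25, 28, 29}
A ∪ B = {2, 4, 9, 12, 13, 15, 17, 25, 26, 28, 29, 31, 38}

{2, 4, 9, 12, 13, 15, 17, 25, 26, 28, 29, 31, 38}


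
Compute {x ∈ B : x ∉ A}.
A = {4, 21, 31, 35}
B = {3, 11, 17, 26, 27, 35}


Set A = {4, 21, 31, 35}
Set B = {3, 11, 17, 26, 27, 35}
Check each element of B against A:
3 ∉ A (include), 11 ∉ A (include), 17 ∉ A (include), 26 ∉ A (include), 27 ∉ A (include), 35 ∈ A
Elements of B not in A: {3, 11, 17, 26, 27}

{3, 11, 17, 26, 27}


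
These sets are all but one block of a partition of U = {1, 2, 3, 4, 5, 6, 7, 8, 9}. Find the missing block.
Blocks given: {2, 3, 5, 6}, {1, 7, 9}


U = {1, 2, 3, 4, 5, 6, 7, 8, 9}
Shown blocks: {2, 3, 5, 6}, {1, 7, 9}
A partition's blocks are pairwise disjoint and cover U, so the missing block = U \ (union of shown blocks).
Union of shown blocks: {1, 2, 3, 5, 6, 7, 9}
Missing block = U \ (union) = {4, 8}

{4, 8}


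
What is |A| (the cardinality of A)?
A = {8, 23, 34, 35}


Set A = {8, 23, 34, 35}
Listing elements: 8, 23, 34, 35
Counting: 4 elements
|A| = 4

4


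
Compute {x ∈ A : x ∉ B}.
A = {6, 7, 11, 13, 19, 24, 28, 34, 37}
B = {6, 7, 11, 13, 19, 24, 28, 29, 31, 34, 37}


Set A = {6, 7, 11, 13, 19, 24, 28, 34, 37}
Set B = {6, 7, 11, 13, 19, 24, 28, 29, 31, 34, 37}
Check each element of A against B:
6 ∈ B, 7 ∈ B, 11 ∈ B, 13 ∈ B, 19 ∈ B, 24 ∈ B, 28 ∈ B, 34 ∈ B, 37 ∈ B
Elements of A not in B: {}

{}


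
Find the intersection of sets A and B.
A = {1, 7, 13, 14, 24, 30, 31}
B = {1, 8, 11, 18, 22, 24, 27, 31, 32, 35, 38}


Set A = {1, 7, 13, 14, 24, 30, 31}
Set B = {1, 8, 11, 18, 22, 24, 27, 31, 32, 35, 38}
A ∩ B includes only elements in both sets.
Check each element of A against B:
1 ✓, 7 ✗, 13 ✗, 14 ✗, 24 ✓, 30 ✗, 31 ✓
A ∩ B = {1, 24, 31}

{1, 24, 31}


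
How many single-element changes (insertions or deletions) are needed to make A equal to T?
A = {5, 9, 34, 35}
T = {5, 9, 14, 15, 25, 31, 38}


Set A = {5, 9, 34, 35}
Set T = {5, 9, 14, 15, 25, 31, 38}
Elements to remove from A (in A, not in T): {34, 35} → 2 removals
Elements to add to A (in T, not in A): {14, 15, 25, 31, 38} → 5 additions
Total edits = 2 + 5 = 7

7


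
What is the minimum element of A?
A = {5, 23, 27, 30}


Set A = {5, 23, 27, 30}
Elements in ascending order: 5, 23, 27, 30
The smallest element is 5.

5
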